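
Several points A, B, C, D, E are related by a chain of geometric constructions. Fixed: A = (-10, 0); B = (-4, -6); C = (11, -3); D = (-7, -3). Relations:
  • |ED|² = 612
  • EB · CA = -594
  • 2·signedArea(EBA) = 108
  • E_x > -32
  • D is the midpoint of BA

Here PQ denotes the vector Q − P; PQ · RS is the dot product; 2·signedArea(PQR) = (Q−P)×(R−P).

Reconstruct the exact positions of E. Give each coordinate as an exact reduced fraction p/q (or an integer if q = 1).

1. E_x = -31  [2·signedArea(EBA) = 108 ∩ EB · CA = -594]
2. E_y = 3  [2·signedArea(EBA) = 108 ∩ EB · CA = -594]
   → E = (-31, 3)

E = (-31, 3)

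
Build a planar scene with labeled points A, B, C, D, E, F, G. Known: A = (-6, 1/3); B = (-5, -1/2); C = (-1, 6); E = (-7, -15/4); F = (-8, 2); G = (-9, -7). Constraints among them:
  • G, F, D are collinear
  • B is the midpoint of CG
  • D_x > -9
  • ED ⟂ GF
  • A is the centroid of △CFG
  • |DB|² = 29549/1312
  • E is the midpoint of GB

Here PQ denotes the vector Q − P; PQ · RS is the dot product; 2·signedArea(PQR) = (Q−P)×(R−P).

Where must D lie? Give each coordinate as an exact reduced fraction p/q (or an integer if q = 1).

D = (-2827/328, -1171/328)

1. D_x = -2827/328  [G, F, D are collinear ∩ ED ⟂ GF]
2. D_y = -1171/328  [G, F, D are collinear ∩ ED ⟂ GF]
   → D = (-2827/328, -1171/328)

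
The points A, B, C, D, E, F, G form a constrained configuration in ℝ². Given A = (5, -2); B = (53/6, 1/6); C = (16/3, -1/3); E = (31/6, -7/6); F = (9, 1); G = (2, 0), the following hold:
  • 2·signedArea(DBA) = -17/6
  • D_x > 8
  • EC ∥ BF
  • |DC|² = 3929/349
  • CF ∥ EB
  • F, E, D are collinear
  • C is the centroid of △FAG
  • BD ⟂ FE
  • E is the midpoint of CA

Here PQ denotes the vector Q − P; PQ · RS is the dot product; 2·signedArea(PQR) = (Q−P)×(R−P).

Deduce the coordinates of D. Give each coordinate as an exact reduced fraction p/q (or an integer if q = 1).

1. D_x = 8917/1047  [F, E, D are collinear ∩ BD ⟂ FE]
2. D_y = 761/1047  [F, E, D are collinear ∩ BD ⟂ FE]
   → D = (8917/1047, 761/1047)

D = (8917/1047, 761/1047)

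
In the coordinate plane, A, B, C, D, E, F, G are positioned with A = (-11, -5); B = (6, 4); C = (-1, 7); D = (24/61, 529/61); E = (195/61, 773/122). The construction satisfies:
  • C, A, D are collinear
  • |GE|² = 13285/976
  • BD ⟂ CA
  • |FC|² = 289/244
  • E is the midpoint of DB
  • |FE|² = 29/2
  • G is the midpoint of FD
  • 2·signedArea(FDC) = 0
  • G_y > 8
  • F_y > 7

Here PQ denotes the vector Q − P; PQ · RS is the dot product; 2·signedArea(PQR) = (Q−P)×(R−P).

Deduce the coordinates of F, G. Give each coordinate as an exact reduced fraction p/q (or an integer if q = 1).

1. F_x = -37/122  [line 102/61·x + -85/61·y + 697/61 = 0 ∩ |FC|² = 289/244]
2. F_y = 478/61  [line 102/61·x + -85/61·y + 697/61 = 0 ∩ |FC|² = 289/244]
   → F = (-37/122, 478/61)
3. G_x = 11/244  [G is the midpoint of FD]
4. G_y = 1007/122  [G is the midpoint of FD]
   → G = (11/244, 1007/122)

F = (-37/122, 478/61)
G = (11/244, 1007/122)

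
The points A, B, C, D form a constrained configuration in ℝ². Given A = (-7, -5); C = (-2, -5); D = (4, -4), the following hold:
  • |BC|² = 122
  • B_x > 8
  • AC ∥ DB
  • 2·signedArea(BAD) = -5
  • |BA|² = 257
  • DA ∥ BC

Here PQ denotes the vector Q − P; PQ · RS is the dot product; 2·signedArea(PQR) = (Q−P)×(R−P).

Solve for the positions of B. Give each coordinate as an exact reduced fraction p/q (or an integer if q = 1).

1. B_x = 9  [DA ∥ BC ∩ AC ∥ DB]
2. B_y = -4  [DA ∥ BC ∩ AC ∥ DB]
   → B = (9, -4)

B = (9, -4)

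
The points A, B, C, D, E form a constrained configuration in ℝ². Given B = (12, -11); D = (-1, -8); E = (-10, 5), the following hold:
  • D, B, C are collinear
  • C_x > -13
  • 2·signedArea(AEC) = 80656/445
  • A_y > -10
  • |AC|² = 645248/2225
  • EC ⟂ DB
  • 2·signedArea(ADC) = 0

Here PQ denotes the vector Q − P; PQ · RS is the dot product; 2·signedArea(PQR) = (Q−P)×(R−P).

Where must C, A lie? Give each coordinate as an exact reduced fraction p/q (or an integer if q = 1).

1. C_x = -1103/89  [D, B, C are collinear ∩ EC ⟂ DB]
2. C_y = -478/89  [D, B, C are collinear ∩ EC ⟂ DB]
   → C = (-1103/89, -478/89)
3. A_x = 21/5  [2·signedArea(ADC) = 0 ∩ 2·signedArea(AEC) = 80656/445]
4. A_y = -46/5  [2·signedArea(ADC) = 0 ∩ 2·signedArea(AEC) = 80656/445]
   → A = (21/5, -46/5)

A = (21/5, -46/5)
C = (-1103/89, -478/89)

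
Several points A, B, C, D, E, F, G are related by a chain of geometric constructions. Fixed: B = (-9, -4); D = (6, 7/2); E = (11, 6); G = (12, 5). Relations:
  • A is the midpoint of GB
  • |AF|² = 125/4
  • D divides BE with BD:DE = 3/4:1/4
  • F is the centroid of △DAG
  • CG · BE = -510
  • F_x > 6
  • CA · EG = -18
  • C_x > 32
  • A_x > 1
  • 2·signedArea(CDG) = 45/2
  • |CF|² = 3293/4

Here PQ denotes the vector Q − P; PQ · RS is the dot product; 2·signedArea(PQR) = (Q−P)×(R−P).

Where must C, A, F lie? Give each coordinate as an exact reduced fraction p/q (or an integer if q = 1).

A = (3/2, 1/2)
C = (33, 14)
F = (13/2, 3)

1. C_x = 33  [CG · BE = -510 ∩ 2·signedArea(CDG) = 45/2]
2. C_y = 14  [CG · BE = -510 ∩ 2·signedArea(CDG) = 45/2]
   → C = (33, 14)
3. A_x = 3/2  [CA · EG = -18 ∩ A is the midpoint of GB]
4. A_y = 1/2  [CA · EG = -18 ∩ A is the midpoint of GB]
   → A = (3/2, 1/2)
5. F_x = 13/2  [F is the centroid of △DAG]
6. F_y = 3  [F is the centroid of △DAG]
   → F = (13/2, 3)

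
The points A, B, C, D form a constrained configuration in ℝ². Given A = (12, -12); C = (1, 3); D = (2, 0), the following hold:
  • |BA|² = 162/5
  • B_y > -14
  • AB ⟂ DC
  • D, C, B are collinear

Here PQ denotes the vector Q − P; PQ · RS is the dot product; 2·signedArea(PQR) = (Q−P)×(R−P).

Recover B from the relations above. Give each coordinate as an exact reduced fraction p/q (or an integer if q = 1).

B = (33/5, -69/5)

1. B_x = 33/5  [D, C, B are collinear ∩ AB ⟂ DC]
2. B_y = -69/5  [D, C, B are collinear ∩ AB ⟂ DC]
   → B = (33/5, -69/5)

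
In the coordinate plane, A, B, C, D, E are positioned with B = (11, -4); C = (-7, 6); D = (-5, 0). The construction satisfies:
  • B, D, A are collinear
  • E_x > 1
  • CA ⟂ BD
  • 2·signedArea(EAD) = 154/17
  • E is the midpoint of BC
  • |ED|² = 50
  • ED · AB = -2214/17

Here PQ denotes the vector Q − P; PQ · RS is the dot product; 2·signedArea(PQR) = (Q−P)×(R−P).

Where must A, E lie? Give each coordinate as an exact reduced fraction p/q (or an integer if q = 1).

A = (-141/17, 14/17)
E = (2, 1)

1. A_x = -141/17  [B, D, A are collinear ∩ CA ⟂ BD]
2. A_y = 14/17  [B, D, A are collinear ∩ CA ⟂ BD]
   → A = (-141/17, 14/17)
3. E_x = 2  [E is the midpoint of BC]
4. E_y = 1  [E is the midpoint of BC]
   → E = (2, 1)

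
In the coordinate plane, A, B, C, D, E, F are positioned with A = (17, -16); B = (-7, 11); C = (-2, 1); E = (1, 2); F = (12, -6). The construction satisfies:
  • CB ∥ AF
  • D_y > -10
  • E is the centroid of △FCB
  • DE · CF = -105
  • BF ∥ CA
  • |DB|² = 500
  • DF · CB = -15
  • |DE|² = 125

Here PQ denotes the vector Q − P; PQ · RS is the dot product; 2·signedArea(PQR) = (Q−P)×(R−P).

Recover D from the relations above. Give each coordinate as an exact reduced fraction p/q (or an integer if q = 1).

D = (3, -9)

1. D_x = 3  [DE · CF = -105 ∩ DF · CB = -15]
2. D_y = -9  [DE · CF = -105 ∩ DF · CB = -15]
   → D = (3, -9)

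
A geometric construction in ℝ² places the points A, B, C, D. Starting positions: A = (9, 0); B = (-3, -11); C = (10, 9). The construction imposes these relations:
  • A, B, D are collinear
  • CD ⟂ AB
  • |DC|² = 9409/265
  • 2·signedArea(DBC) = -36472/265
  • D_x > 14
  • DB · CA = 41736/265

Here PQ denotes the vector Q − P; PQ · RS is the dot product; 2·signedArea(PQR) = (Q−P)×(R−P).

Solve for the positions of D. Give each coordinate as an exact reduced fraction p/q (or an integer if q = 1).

1. D_x = 3717/265  [A, B, D are collinear ∩ CD ⟂ AB]
2. D_y = 1221/265  [A, B, D are collinear ∩ CD ⟂ AB]
   → D = (3717/265, 1221/265)

D = (3717/265, 1221/265)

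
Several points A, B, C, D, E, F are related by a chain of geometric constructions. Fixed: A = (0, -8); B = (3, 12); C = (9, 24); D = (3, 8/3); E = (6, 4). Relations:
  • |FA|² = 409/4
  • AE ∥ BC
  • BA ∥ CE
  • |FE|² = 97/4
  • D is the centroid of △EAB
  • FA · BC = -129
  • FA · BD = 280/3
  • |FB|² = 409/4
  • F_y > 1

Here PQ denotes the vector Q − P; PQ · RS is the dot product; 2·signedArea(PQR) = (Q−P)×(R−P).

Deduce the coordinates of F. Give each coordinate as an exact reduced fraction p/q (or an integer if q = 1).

1. F_x = 3/2  [FA · BC = -129 ∩ FA · BD = 280/3]
2. F_y = 2  [FA · BC = -129 ∩ FA · BD = 280/3]
   → F = (3/2, 2)

F = (3/2, 2)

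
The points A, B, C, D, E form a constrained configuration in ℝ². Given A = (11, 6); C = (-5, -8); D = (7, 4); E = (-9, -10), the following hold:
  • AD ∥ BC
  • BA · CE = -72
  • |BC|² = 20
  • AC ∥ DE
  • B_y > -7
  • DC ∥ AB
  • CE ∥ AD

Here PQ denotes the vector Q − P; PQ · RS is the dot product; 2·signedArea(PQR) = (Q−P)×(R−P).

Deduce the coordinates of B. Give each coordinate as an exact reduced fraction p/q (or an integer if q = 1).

1. B_x = -1  [AD ∥ BC ∩ DC ∥ AB]
2. B_y = -6  [AD ∥ BC ∩ DC ∥ AB]
   → B = (-1, -6)

B = (-1, -6)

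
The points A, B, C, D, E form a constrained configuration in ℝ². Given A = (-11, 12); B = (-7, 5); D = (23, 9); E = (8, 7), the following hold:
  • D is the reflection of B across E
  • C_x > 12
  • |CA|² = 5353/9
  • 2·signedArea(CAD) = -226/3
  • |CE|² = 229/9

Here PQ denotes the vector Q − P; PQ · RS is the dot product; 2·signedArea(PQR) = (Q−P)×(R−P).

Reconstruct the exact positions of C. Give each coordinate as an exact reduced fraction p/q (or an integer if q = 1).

1. C_x = 13  [line 3·x + 34·y + -899/3 = 0 ∩ |CA|² = 5353/9]
2. C_y = 23/3  [line 3·x + 34·y + -899/3 = 0 ∩ |CA|² = 5353/9]
   → C = (13, 23/3)

C = (13, 23/3)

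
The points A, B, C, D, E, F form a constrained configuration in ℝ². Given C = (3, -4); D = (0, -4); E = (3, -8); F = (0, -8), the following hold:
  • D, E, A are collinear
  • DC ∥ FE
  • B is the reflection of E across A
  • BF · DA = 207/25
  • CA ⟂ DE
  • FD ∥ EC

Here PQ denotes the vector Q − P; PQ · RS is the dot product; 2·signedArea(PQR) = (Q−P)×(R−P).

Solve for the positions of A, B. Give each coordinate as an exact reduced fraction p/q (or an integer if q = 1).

A = (27/25, -136/25)
B = (-21/25, -72/25)

1. A_x = 27/25  [D, E, A are collinear ∩ CA ⟂ DE]
2. A_y = -136/25  [D, E, A are collinear ∩ CA ⟂ DE]
   → A = (27/25, -136/25)
3. B_x = -21/25  [B is the reflection of E across A]
4. B_y = -72/25  [B is the reflection of E across A]
   → B = (-21/25, -72/25)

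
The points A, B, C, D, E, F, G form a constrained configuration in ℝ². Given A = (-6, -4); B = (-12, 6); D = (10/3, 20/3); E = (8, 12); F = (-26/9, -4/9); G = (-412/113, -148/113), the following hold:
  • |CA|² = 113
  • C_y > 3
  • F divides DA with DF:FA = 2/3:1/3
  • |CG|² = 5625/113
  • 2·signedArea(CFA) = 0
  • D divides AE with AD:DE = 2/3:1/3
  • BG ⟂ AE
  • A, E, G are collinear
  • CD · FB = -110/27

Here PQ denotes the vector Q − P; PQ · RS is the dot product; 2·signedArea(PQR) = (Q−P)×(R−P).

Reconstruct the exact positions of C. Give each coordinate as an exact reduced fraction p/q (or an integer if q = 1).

1. C_x = 1  [2·signedArea(CFA) = 0 ∩ CD · FB = -110/27]
2. C_y = 4  [2·signedArea(CFA) = 0 ∩ CD · FB = -110/27]
   → C = (1, 4)

C = (1, 4)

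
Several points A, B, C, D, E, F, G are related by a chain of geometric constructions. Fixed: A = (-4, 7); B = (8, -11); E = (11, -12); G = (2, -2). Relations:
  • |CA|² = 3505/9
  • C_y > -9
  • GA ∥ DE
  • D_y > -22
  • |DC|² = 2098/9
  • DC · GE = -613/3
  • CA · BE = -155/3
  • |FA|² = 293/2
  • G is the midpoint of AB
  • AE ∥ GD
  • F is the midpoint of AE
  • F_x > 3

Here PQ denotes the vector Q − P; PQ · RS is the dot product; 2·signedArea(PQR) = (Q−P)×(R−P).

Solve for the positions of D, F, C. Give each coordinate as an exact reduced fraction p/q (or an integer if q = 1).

1. D_x = 17  [GA ∥ DE ∩ AE ∥ GD]
2. D_y = -21  [GA ∥ DE ∩ AE ∥ GD]
   → D = (17, -21)
3. F_x = 7/2  [F is the midpoint of AE]
4. F_y = -5/2  [F is the midpoint of AE]
   → F = (7/2, -5/2)
5. C_x = 8  [CA · BE = -155/3 ∩ DC · GE = -613/3]
6. C_y = -26/3  [CA · BE = -155/3 ∩ DC · GE = -613/3]
   → C = (8, -26/3)

C = (8, -26/3)
D = (17, -21)
F = (7/2, -5/2)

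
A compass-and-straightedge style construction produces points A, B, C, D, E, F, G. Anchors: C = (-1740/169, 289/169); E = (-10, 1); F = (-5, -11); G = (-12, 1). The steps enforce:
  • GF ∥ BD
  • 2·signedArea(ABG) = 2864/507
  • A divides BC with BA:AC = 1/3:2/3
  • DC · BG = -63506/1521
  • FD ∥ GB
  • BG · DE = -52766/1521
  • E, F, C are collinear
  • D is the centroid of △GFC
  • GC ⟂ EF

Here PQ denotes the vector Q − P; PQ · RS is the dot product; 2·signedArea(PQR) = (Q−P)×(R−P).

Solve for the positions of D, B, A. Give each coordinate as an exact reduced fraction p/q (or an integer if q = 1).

1. D_x = -4613/507  [D is the centroid of △GFC]
2. D_y = -467/169  [D is the centroid of △GFC]
   → D = (-4613/507, -467/169)
3. B_x = -8162/507  [GF ∥ BD ∩ FD ∥ GB]
4. B_y = 1561/169  [GF ∥ BD ∩ FD ∥ GB]
   → B = (-8162/507, 1561/169)
5. A_x = -21544/1521  [A divides BC with BA:AC = 1/3:2/3]
6. A_y = 1137/169  [A divides BC with BA:AC = 1/3:2/3]
   → A = (-21544/1521, 1137/169)

A = (-21544/1521, 1137/169)
B = (-8162/507, 1561/169)
D = (-4613/507, -467/169)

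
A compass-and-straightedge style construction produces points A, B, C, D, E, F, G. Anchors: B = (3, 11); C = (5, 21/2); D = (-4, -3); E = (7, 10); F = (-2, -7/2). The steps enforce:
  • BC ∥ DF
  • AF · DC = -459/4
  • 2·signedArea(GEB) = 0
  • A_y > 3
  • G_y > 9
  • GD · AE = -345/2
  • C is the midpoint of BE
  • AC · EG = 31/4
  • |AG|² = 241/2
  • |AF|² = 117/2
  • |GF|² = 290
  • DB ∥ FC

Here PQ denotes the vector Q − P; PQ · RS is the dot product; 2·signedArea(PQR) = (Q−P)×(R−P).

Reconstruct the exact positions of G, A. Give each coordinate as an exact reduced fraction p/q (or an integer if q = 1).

A = (-1/2, 4)
G = (9, 19/2)

1. A_x = -1/2  [line -9·x + -27/2·y + 99/2 = 0 ∩ |AF|² = 117/2]
2. A_y = 4  [line -9·x + -27/2·y + 99/2 = 0 ∩ |AF|² = 117/2]
   → A = (-1/2, 4)
3. G_x = 9  [2·signedArea(GEB) = 0 ∩ AC · EG = 31/4]
4. G_y = 19/2  [2·signedArea(GEB) = 0 ∩ AC · EG = 31/4]
   → G = (9, 19/2)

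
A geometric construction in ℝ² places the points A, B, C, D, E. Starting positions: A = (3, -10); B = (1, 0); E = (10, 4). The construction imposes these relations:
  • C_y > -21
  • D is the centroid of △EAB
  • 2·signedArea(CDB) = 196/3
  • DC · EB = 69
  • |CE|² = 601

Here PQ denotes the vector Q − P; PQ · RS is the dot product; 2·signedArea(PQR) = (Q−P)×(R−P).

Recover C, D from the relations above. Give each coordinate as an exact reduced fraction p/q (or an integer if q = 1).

1. D_x = 14/3  [D is the centroid of △EAB]
2. D_y = -2  [D is the centroid of △EAB]
   → D = (14/3, -2)
3. C_x = 5  [2·signedArea(CDB) = 196/3 ∩ DC · EB = 69]
4. C_y = -20  [2·signedArea(CDB) = 196/3 ∩ DC · EB = 69]
   → C = (5, -20)

C = (5, -20)
D = (14/3, -2)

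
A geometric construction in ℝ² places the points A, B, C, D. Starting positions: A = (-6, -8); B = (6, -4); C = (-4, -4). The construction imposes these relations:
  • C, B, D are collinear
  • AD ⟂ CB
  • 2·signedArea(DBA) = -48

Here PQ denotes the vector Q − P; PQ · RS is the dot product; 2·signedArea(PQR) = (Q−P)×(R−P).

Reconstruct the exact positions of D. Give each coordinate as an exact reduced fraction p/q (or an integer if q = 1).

1. D_x = -6  [C, B, D are collinear ∩ AD ⟂ CB]
2. D_y = -4  [C, B, D are collinear ∩ AD ⟂ CB]
   → D = (-6, -4)

D = (-6, -4)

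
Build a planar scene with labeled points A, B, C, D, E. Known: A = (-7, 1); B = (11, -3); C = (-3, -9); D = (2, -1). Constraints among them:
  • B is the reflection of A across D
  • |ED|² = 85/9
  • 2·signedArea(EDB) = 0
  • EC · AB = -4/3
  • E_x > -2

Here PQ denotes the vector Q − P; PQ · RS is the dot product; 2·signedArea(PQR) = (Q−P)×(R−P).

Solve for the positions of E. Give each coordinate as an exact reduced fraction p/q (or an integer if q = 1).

E = (-1, -1/3)

1. E_x = -1  [2·signedArea(EDB) = 0 ∩ EC · AB = -4/3]
2. E_y = -1/3  [2·signedArea(EDB) = 0 ∩ EC · AB = -4/3]
   → E = (-1, -1/3)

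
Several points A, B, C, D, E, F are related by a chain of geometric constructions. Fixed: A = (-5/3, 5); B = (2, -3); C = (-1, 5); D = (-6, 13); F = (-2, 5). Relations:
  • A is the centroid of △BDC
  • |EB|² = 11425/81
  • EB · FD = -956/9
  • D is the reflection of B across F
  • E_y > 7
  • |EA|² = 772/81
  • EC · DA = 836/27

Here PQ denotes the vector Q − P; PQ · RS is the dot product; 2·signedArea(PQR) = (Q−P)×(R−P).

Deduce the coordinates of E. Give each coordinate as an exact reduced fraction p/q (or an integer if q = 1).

1. E_x = -29/9  [EB · FD = -956/9 ∩ EC · DA = 836/27]
2. E_y = 23/3  [EB · FD = -956/9 ∩ EC · DA = 836/27]
   → E = (-29/9, 23/3)

E = (-29/9, 23/3)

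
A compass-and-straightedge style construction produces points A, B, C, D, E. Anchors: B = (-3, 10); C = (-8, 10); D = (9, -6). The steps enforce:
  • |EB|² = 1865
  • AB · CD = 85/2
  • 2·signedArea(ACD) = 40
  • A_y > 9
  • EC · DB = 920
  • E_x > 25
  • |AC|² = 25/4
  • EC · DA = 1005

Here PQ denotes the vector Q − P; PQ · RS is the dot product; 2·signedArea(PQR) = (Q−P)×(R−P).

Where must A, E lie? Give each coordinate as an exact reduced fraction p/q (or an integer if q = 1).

A = (-11/2, 10)
E = (26, -22)

1. A_x = -11/2  [AB · CD = 85/2 ∩ 2·signedArea(ACD) = 40]
2. A_y = 10  [AB · CD = 85/2 ∩ 2·signedArea(ACD) = 40]
   → A = (-11/2, 10)
3. E_x = 26  [EC · DB = 920 ∩ EC · DA = 1005]
4. E_y = -22  [EC · DB = 920 ∩ EC · DA = 1005]
   → E = (26, -22)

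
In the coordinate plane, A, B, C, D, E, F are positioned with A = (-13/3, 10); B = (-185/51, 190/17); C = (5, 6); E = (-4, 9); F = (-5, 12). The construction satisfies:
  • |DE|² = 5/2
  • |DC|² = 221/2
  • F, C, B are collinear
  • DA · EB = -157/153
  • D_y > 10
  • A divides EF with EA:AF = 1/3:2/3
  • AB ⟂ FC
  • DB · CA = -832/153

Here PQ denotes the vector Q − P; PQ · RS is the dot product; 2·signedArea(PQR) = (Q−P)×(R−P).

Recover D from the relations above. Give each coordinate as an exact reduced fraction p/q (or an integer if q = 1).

1. D_x = -9/2  [DB · CA = -832/153 ∩ DA · EB = -157/153]
2. D_y = 21/2  [DB · CA = -832/153 ∩ DA · EB = -157/153]
   → D = (-9/2, 21/2)

D = (-9/2, 21/2)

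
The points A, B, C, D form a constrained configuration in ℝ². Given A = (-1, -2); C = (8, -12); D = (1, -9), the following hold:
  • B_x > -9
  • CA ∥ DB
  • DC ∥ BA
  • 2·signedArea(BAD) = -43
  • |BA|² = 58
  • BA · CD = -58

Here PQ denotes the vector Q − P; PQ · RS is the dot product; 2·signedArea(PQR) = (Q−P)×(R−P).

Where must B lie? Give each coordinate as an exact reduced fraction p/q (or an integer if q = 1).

1. B_x = -8  [DC ∥ BA ∩ CA ∥ DB]
2. B_y = 1  [DC ∥ BA ∩ CA ∥ DB]
   → B = (-8, 1)

B = (-8, 1)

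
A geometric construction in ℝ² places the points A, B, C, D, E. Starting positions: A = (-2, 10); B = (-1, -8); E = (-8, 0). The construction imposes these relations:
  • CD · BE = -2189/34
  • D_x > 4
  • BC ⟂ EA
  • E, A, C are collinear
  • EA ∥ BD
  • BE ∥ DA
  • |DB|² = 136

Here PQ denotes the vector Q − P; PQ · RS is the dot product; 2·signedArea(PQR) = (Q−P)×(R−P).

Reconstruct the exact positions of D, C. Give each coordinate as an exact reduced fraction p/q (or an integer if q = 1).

1. D_x = 5  [BE ∥ DA ∩ EA ∥ BD]
2. D_y = 2  [BE ∥ DA ∩ EA ∥ BD]
   → D = (5, 2)
3. C_x = -329/34  [E, A, C are collinear ∩ BC ⟂ EA]
4. C_y = -95/34  [E, A, C are collinear ∩ BC ⟂ EA]
   → C = (-329/34, -95/34)

C = (-329/34, -95/34)
D = (5, 2)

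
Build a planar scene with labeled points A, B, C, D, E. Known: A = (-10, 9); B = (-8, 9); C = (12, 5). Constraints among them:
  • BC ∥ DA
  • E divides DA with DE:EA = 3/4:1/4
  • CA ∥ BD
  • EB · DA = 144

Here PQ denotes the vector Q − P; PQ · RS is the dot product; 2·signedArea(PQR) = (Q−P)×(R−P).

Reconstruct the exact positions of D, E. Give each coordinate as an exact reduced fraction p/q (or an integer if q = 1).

D = (-30, 13)
E = (-15, 10)

1. D_x = -30  [BC ∥ DA ∩ CA ∥ BD]
2. D_y = 13  [BC ∥ DA ∩ CA ∥ BD]
   → D = (-30, 13)
3. E_x = -15  [E divides DA with DE:EA = 3/4:1/4]
4. E_y = 10  [E divides DA with DE:EA = 3/4:1/4]
   → E = (-15, 10)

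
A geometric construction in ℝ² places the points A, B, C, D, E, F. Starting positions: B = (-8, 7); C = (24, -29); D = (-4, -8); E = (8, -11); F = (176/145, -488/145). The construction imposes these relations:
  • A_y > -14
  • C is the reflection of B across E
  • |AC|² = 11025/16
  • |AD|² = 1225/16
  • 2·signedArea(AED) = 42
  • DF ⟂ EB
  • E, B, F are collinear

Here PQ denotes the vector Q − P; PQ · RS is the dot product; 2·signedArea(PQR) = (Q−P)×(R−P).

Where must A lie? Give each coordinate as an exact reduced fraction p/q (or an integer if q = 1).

A = (3, -53/4)

1. A_x = 3  [line -3·x + -12·y + -150 = 0 ∩ |AC|² = 11025/16]
2. A_y = -53/4  [line -3·x + -12·y + -150 = 0 ∩ |AC|² = 11025/16]
   → A = (3, -53/4)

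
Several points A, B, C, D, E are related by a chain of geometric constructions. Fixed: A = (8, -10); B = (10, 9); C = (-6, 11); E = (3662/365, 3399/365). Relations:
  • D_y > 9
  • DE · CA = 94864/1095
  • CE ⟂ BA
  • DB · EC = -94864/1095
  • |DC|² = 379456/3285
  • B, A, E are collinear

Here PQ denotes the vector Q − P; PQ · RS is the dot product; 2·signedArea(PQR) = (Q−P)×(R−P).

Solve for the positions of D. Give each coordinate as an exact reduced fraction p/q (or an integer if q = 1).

D = (5134/1095, 10813/1095)

1. D_x = 5134/1095  [DB · EC = -94864/1095 ∩ DE · CA = 94864/1095]
2. D_y = 10813/1095  [DB · EC = -94864/1095 ∩ DE · CA = 94864/1095]
   → D = (5134/1095, 10813/1095)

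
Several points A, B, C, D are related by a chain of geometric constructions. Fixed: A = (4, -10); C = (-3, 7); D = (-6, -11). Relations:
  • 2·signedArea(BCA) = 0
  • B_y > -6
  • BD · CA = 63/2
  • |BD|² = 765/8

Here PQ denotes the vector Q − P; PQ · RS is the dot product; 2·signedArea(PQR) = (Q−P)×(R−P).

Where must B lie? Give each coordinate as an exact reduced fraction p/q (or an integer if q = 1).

1. B_x = 9/4  [2·signedArea(BCA) = 0 ∩ BD · CA = 63/2]
2. B_y = -23/4  [2·signedArea(BCA) = 0 ∩ BD · CA = 63/2]
   → B = (9/4, -23/4)

B = (9/4, -23/4)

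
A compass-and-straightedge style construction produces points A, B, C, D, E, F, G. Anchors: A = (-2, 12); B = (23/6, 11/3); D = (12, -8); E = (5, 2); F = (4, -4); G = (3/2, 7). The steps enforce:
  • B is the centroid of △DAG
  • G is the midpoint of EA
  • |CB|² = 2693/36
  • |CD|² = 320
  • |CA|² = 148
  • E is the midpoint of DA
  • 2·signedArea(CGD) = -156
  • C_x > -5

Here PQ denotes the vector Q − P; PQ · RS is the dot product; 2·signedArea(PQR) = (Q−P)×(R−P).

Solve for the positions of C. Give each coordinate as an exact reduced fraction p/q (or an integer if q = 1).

1. C_x = -4  [line 15·x + 21/2·y + 60 = 0 ∩ |CA|² = 148]
2. C_y = 0  [line 15·x + 21/2·y + 60 = 0 ∩ |CA|² = 148]
   → C = (-4, 0)

C = (-4, 0)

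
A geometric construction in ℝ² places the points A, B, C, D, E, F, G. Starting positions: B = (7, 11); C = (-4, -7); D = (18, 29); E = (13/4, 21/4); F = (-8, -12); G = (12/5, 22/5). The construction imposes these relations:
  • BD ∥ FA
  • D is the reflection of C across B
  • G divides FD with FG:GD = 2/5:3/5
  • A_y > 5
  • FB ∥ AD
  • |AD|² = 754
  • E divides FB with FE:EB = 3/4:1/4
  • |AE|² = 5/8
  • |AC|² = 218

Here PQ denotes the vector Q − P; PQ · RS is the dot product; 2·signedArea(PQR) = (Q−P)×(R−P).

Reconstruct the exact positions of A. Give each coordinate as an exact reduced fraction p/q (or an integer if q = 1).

1. A_x = 3  [FB ∥ AD ∩ BD ∥ FA]
2. A_y = 6  [FB ∥ AD ∩ BD ∥ FA]
   → A = (3, 6)

A = (3, 6)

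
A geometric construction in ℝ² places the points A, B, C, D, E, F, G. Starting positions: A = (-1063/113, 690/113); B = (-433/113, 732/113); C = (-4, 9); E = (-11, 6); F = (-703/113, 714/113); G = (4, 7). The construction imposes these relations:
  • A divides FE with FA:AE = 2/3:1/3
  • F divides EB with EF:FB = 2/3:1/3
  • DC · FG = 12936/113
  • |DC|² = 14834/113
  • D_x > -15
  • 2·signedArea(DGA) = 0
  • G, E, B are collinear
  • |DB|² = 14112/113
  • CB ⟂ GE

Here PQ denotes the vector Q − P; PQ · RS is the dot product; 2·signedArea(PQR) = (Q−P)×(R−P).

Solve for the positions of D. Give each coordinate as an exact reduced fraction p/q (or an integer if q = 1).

1. D_x = -1693/113  [2·signedArea(DGA) = 0 ∩ DC · FG = 12936/113]
2. D_y = 648/113  [2·signedArea(DGA) = 0 ∩ DC · FG = 12936/113]
   → D = (-1693/113, 648/113)

D = (-1693/113, 648/113)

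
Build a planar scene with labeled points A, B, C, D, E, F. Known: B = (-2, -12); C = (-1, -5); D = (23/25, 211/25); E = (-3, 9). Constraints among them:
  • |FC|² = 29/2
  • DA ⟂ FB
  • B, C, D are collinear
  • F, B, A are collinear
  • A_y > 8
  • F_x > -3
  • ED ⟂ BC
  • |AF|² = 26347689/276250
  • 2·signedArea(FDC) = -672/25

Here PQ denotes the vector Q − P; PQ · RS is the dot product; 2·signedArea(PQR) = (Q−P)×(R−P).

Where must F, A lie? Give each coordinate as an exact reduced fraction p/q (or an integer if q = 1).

1. F_x = -5/2  [line 336/25·x + -48/25·y + 768/25 = 0 ∩ |FC|² = 29/2]
2. F_y = -3/2  [line 336/25·x + -48/25·y + 768/25 = 0 ∩ |FC|² = 29/2]
   → F = (-5/2, -3/2)
3. A_x = -16379/5525  [F, B, A are collinear ∩ DA ⟂ FB]
4. A_y = 45609/5525  [F, B, A are collinear ∩ DA ⟂ FB]
   → A = (-16379/5525, 45609/5525)

A = (-16379/5525, 45609/5525)
F = (-5/2, -3/2)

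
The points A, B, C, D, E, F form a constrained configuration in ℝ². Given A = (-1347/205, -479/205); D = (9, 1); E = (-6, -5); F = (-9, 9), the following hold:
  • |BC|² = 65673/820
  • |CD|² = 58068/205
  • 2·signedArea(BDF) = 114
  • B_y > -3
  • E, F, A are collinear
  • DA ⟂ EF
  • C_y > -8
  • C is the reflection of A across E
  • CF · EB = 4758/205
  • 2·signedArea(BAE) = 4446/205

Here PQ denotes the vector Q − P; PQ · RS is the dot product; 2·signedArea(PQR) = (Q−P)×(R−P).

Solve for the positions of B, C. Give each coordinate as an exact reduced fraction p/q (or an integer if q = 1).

B = (3/2, -2)
C = (-1113/205, -1571/205)

1. B_x = 3/2  [2·signedArea(BDF) = 114 ∩ 2·signedArea(BAE) = 4446/205]
2. B_y = -2  [2·signedArea(BDF) = 114 ∩ 2·signedArea(BAE) = 4446/205]
   → B = (3/2, -2)
3. C_x = -1113/205  [C is the reflection of A across E]
4. C_y = -1571/205  [C is the reflection of A across E]
   → C = (-1113/205, -1571/205)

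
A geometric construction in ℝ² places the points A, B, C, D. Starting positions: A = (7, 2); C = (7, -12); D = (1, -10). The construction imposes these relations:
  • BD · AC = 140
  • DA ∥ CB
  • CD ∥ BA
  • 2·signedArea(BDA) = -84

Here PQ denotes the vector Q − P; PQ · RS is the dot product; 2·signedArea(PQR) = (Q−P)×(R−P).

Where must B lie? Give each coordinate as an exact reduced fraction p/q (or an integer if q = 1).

1. B_x = 13  [CD ∥ BA ∩ DA ∥ CB]
2. B_y = 0  [CD ∥ BA ∩ DA ∥ CB]
   → B = (13, 0)

B = (13, 0)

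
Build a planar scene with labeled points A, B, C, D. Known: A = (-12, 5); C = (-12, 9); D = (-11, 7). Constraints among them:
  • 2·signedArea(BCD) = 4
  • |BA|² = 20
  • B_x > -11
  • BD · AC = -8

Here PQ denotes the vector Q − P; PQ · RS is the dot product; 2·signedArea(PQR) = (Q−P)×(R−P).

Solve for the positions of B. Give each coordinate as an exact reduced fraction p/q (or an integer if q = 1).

1. B_x = -10  [BD · AC = -8 ∩ 2·signedArea(BCD) = 4]
2. B_y = 9  [BD · AC = -8 ∩ 2·signedArea(BCD) = 4]
   → B = (-10, 9)

B = (-10, 9)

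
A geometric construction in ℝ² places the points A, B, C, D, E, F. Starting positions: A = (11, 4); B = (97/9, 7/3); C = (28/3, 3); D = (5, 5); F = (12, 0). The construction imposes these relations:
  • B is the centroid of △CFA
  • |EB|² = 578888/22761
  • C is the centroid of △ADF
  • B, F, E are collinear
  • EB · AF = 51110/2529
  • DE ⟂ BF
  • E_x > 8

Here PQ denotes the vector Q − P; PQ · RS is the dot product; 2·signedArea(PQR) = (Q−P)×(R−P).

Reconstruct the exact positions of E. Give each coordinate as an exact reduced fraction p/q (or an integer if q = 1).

1. E_x = 2371/281  [B, F, E are collinear ∩ DE ⟂ BF]
2. E_y = 1911/281  [B, F, E are collinear ∩ DE ⟂ BF]
   → E = (2371/281, 1911/281)

E = (2371/281, 1911/281)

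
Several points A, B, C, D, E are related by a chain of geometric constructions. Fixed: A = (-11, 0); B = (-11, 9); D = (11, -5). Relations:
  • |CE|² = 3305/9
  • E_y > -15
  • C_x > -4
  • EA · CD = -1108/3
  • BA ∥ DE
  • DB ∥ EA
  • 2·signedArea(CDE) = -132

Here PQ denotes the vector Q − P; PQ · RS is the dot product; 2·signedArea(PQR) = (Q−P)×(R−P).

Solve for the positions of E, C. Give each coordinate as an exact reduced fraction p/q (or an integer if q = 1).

C = (-11/3, -5/3)
E = (11, -14)

1. E_x = 11  [DB ∥ EA ∩ BA ∥ DE]
2. E_y = -14  [DB ∥ EA ∩ BA ∥ DE]
   → E = (11, -14)
3. C_x = -11/3  [2·signedArea(CDE) = -132 ∩ EA · CD = -1108/3]
4. C_y = -5/3  [2·signedArea(CDE) = -132 ∩ EA · CD = -1108/3]
   → C = (-11/3, -5/3)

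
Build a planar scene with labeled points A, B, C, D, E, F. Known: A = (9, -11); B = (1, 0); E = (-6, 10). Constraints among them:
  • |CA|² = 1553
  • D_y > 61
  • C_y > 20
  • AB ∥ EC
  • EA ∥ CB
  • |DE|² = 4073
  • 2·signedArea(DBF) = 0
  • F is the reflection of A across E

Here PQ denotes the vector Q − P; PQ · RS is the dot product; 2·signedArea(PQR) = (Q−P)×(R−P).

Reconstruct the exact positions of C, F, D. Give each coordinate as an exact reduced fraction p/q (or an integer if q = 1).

C = (-14, 21)
D = (-43, 62)
F = (-21, 31)

1. C_x = -14  [EA ∥ CB ∩ AB ∥ EC]
2. C_y = 21  [EA ∥ CB ∩ AB ∥ EC]
   → C = (-14, 21)
3. F_x = -21  [F is the reflection of A across E]
4. F_y = 31  [F is the reflection of A across E]
   → F = (-21, 31)
5. D_x = -43  [line -31·x + -22·y + 31 = 0 ∩ |DE|² = 4073]
6. D_y = 62  [line -31·x + -22·y + 31 = 0 ∩ |DE|² = 4073]
   → D = (-43, 62)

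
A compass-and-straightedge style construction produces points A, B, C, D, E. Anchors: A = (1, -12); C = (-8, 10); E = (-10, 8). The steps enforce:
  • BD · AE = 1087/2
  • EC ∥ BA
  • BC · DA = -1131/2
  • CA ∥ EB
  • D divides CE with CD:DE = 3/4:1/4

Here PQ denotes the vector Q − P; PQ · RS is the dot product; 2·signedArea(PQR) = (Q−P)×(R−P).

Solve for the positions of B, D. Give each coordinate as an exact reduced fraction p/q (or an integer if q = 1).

B = (-1, -14)
D = (-19/2, 17/2)

1. B_x = -1  [EC ∥ BA ∩ CA ∥ EB]
2. B_y = -14  [EC ∥ BA ∩ CA ∥ EB]
   → B = (-1, -14)
3. D_x = -19/2  [D divides CE with CD:DE = 3/4:1/4]
4. D_y = 17/2  [D divides CE with CD:DE = 3/4:1/4]
   → D = (-19/2, 17/2)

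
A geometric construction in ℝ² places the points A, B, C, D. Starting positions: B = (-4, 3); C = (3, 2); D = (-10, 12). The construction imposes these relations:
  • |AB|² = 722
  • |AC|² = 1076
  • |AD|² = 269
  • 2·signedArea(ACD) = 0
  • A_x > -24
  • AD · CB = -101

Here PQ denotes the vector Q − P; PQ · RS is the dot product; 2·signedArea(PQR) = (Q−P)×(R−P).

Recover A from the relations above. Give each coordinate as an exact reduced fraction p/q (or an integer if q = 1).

A = (-23, 22)

1. A_x = -23  [2·signedArea(ACD) = 0 ∩ AD · CB = -101]
2. A_y = 22  [2·signedArea(ACD) = 0 ∩ AD · CB = -101]
   → A = (-23, 22)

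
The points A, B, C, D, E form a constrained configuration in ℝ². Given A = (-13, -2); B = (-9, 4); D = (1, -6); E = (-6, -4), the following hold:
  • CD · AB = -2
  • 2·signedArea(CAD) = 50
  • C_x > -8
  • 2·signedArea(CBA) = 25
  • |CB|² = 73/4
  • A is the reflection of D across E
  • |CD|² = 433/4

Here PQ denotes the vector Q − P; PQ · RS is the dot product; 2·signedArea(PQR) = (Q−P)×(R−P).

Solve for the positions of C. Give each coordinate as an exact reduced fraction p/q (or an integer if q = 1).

1. C_x = -15/2  [2·signedArea(CBA) = 25 ∩ CD · AB = -2]
2. C_y = 0  [2·signedArea(CBA) = 25 ∩ CD · AB = -2]
   → C = (-15/2, 0)

C = (-15/2, 0)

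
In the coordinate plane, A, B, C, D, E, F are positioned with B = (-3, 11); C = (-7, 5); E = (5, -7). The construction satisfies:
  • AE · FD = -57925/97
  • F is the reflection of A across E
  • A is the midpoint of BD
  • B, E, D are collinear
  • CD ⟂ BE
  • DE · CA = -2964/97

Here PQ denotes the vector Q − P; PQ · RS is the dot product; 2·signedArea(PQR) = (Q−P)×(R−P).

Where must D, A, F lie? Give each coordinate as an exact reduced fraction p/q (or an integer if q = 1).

A = (-215/97, 896/97)
D = (-139/97, 725/97)
F = (1185/97, -2254/97)

1. D_x = -139/97  [B, E, D are collinear ∩ CD ⟂ BE]
2. D_y = 725/97  [B, E, D are collinear ∩ CD ⟂ BE]
   → D = (-139/97, 725/97)
3. A_x = -215/97  [A is the midpoint of BD]
4. A_y = 896/97  [A is the midpoint of BD]
   → A = (-215/97, 896/97)
5. F_x = 1185/97  [F is the reflection of A across E]
6. F_y = -2254/97  [F is the reflection of A across E]
   → F = (1185/97, -2254/97)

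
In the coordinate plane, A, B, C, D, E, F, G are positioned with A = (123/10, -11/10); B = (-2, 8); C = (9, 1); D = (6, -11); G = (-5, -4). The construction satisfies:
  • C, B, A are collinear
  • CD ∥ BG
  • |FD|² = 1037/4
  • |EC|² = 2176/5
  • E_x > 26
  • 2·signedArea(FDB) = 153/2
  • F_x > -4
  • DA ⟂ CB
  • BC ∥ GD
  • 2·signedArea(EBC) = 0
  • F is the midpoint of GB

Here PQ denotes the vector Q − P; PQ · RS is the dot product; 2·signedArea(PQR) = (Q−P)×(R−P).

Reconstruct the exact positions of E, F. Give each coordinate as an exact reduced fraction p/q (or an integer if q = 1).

E = (133/5, -51/5)
F = (-7/2, 2)

1. E_x = 133/5  [line 7·x + 11·y + -74 = 0 ∩ |EC|² = 2176/5]
2. E_y = -51/5  [line 7·x + 11·y + -74 = 0 ∩ |EC|² = 2176/5]
   → E = (133/5, -51/5)
3. F_x = -7/2  [F is the midpoint of GB]
4. F_y = 2  [F is the midpoint of GB]
   → F = (-7/2, 2)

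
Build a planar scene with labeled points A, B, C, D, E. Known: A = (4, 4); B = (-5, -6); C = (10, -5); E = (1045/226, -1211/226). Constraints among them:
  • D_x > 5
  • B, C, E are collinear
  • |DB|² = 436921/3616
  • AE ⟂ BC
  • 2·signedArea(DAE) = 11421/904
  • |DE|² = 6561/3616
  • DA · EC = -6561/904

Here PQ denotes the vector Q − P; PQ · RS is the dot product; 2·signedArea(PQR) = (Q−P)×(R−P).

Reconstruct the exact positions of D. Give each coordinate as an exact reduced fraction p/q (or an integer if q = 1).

D = (5395/904, -4763/904)

1. D_x = 5395/904  [line 2115/226·x + 141/226·y + -47517/904 = 0 ∩ |DE|² = 6561/3616]
2. D_y = -4763/904  [line 2115/226·x + 141/226·y + -47517/904 = 0 ∩ |DE|² = 6561/3616]
   → D = (5395/904, -4763/904)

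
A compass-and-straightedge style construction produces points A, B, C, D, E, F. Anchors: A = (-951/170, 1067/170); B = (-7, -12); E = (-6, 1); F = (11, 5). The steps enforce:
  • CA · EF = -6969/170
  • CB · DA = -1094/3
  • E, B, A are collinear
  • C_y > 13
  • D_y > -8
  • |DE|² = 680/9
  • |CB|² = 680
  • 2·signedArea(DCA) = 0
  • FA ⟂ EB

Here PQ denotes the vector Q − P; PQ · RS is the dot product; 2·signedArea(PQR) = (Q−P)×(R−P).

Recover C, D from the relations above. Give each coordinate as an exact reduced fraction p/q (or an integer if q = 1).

C = (-5, 14)
D = (-20/3, -23/3)

1. C_x = -5  [line -17·x + -4·y + -29 = 0 ∩ |CB|² = 680]
2. C_y = 14  [line -17·x + -4·y + -29 = 0 ∩ |CB|² = 680]
   → C = (-5, 14)
3. D_x = -20/3  [2·signedArea(DCA) = 0 ∩ CB · DA = -1094/3]
4. D_y = -23/3  [2·signedArea(DCA) = 0 ∩ CB · DA = -1094/3]
   → D = (-20/3, -23/3)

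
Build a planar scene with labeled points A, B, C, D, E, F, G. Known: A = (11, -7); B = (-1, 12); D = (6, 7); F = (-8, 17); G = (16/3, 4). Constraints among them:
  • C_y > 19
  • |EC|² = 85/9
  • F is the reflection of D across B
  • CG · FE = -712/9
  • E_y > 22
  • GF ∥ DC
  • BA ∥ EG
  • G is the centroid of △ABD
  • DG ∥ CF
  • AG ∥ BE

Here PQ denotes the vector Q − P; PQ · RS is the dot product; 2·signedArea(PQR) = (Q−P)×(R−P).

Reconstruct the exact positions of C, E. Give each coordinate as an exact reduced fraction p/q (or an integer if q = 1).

C = (-22/3, 20)
E = (-20/3, 23)

1. C_x = -22/3  [DG ∥ CF ∩ GF ∥ DC]
2. C_y = 20  [DG ∥ CF ∩ GF ∥ DC]
   → C = (-22/3, 20)
3. E_x = -20/3  [BA ∥ EG ∩ AG ∥ BE]
4. E_y = 23  [BA ∥ EG ∩ AG ∥ BE]
   → E = (-20/3, 23)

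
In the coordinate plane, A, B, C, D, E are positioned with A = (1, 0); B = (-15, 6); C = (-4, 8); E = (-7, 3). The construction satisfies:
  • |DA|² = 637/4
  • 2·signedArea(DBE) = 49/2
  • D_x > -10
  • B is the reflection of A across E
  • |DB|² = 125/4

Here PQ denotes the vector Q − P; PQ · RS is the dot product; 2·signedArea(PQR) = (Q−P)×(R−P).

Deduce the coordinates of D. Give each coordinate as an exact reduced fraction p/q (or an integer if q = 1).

1. D_x = -19/2  [line 3·x + 8·y + -55/2 = 0 ∩ |DB|² = 125/4]
2. D_y = 7  [line 3·x + 8·y + -55/2 = 0 ∩ |DB|² = 125/4]
   → D = (-19/2, 7)

D = (-19/2, 7)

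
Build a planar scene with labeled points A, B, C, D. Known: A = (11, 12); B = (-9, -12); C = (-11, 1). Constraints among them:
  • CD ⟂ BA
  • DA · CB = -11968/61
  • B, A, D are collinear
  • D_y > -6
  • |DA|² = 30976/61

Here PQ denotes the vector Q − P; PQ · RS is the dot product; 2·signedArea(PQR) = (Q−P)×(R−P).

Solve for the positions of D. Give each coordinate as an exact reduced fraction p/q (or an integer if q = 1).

D = (-209/61, -324/61)

1. D_x = -209/61  [B, A, D are collinear ∩ CD ⟂ BA]
2. D_y = -324/61  [B, A, D are collinear ∩ CD ⟂ BA]
   → D = (-209/61, -324/61)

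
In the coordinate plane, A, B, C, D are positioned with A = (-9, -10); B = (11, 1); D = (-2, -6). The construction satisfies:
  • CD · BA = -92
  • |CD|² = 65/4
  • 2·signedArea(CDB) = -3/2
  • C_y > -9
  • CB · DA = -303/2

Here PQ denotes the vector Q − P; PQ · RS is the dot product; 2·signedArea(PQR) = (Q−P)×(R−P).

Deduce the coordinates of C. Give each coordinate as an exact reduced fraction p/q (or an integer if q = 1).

1. C_x = -11/2  [2·signedArea(CDB) = -3/2 ∩ CD · BA = -92]
2. C_y = -8  [2·signedArea(CDB) = -3/2 ∩ CD · BA = -92]
   → C = (-11/2, -8)

C = (-11/2, -8)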